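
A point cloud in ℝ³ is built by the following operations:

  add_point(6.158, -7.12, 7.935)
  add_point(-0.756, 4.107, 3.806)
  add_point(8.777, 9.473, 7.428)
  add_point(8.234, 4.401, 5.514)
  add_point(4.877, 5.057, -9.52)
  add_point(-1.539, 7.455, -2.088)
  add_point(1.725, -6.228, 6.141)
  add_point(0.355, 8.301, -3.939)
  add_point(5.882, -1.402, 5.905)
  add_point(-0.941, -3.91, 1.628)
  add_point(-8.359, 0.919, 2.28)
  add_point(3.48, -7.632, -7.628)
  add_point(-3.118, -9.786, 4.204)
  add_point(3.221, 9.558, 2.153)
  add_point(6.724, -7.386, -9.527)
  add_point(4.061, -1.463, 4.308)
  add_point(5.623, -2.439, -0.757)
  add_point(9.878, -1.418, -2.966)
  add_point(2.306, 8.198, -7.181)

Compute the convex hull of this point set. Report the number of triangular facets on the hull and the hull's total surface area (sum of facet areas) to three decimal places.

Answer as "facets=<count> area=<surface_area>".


facets=20 area=1006.848

Extreme-point indices: [0, 2, 4, 5, 7, 10, 11, 12, 13, 14, 17, 18] — 12 of 19 on the boundary.

Per-facet area ½‖(b−a)×(c−a)‖:
  f1: (p12, p0, p10) → 60.9606
  f2: (p2, p13, p10) → 45.5330
  f3: (p2, p0, p10) → 138.8864
  f4: (p2, p0, p17) → 92.9794
  f5: (p2, p4, p17) → 79.0211
  f6: (p18, p4, p10) → 35.0409
  f7: (p18, p2, p13) → 24.1551
  f8: (p18, p2, p4) → 35.9678
  f9: (p14, p4, p17) → 48.3019
  f10: (p14, p0, p17) → 59.1049
  f11: (p14, p12, p0) → 85.1718
  f12: (p5, p13, p10) → 32.0733
  f13: (p5, p18, p10) → 20.1675
  f14: (p11, p12, p10) → 82.6173
  f15: (p11, p14, p12) → 13.2152
  f16: (p11, p4, p10) → 107.8292
  f17: (p11, p14, p4) → 23.6474
  f18: (p7, p18, p13) → 10.8155
  f19: (p7, p5, p13) → 9.2149
  f20: (p7, p5, p18) → 2.1452
Σ area = 1006.848

Euler characteristic 12−30+20 = 2 ✓


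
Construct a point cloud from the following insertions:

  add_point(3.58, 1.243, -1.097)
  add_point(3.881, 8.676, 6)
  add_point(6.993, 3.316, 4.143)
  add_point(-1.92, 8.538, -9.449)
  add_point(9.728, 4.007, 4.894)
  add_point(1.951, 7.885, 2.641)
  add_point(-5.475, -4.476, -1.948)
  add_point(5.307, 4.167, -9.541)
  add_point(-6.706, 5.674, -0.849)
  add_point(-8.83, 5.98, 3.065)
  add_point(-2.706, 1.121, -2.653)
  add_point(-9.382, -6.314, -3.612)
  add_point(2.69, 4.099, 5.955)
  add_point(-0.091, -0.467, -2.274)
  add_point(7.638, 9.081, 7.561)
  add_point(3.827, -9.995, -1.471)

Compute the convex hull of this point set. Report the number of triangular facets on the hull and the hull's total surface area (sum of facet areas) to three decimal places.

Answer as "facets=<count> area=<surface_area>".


facets=14 area=938.147

9 of the 16 inputs are extreme points: [1, 3, 4, 7, 9, 11, 12, 14, 15].

Triangle areas on the boundary:
  f1: (p7, p15, p11) → 110.8043
  f2: (p7, p15, p4) → 110.0775
  f3: (p12, p15, p11) → 107.8543
  f4: (p12, p15, p4) → 56.1898
  f5: (p3, p7, p11) → 74.2144
  f6: (p9, p12, p11) → 84.1718
  f7: (p9, p3, p11) → 98.7531
  f8: (p14, p12, p4) → 19.7608
  f9: (p14, p9, p12) → 34.5324
  f10: (p14, p7, p4) → 43.8070
  f11: (p14, p3, p7) → 75.7271
  f12: (p1, p9, p3) → 92.2755
  f13: (p1, p14, p3) → 24.6958
  f14: (p1, p14, p9) → 5.2829
Σ area = 938.147

Euler characteristic 9−21+14 = 2 ✓


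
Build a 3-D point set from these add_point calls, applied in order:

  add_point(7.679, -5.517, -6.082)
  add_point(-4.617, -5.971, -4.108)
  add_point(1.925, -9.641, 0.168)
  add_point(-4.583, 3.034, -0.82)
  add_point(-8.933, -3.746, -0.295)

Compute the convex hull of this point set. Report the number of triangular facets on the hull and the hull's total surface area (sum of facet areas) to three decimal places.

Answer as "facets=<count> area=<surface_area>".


facets=6 area=266.277

5 of the 5 inputs are extreme points: [0, 1, 2, 3, 4].

Area of each hull facet:
  f1: (p2, p3, p4) → 49.7799
  f2: (p2, p3, p0) → 66.6148
  f3: (p1, p3, p4) → 24.7568
  f4: (p1, p3, p0) → 59.7243
  f5: (p1, p2, p4) → 24.6871
  f6: (p1, p2, p0) → 40.7141
Σ area = 266.277

Euler: V−E+F = 5−9+6 = 2.


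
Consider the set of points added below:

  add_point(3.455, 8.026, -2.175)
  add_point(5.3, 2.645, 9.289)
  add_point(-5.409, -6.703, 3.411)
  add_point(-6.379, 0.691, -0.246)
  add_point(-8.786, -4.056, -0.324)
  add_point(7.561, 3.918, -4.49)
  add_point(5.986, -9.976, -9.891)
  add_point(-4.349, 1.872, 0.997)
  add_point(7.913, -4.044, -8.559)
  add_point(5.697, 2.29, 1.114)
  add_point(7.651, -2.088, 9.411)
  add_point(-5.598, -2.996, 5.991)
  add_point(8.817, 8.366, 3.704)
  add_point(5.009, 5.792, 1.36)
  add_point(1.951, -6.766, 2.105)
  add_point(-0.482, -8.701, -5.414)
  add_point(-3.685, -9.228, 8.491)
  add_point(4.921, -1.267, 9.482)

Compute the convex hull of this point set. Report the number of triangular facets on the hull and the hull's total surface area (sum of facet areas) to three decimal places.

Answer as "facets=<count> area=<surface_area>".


facets=24 area=958.235

Points on the hull: [0, 1, 3, 4, 5, 6, 7, 8, 10, 11, 12, 15, 16, 17] (14 of 18).

Triangle areas on the boundary:
  f1: (p11, p16, p4) → 23.7736
  f2: (p15, p6, p4) → 12.2608
  f3: (p15, p16, p4) → 60.6828
  f4: (p15, p16, p6) → 39.2896
  f5: (p10, p16, p6) → 132.5381
  f6: (p10, p16, p17) → 14.4952
  f7: (p5, p0, p12) → 24.6504
  f8: (p1, p10, p12) → 20.9282
  f9: (p1, p10, p17) → 5.5055
  f10: (p1, p16, p17) → 15.5952
  f11: (p1, p11, p16) → 44.2555
  f12: (p7, p0, p12) → 39.5722
  f13: (p7, p1, p12) → 55.5223
  f14: (p7, p1, p11) → 43.3008
  f15: (p8, p0, p6) → 28.6273
  f16: (p8, p5, p0) → 17.5487
  f17: (p8, p5, p12) → 24.5969
  f18: (p8, p10, p12) → 100.0166
  f19: (p8, p10, p6) → 54.9232
  f20: (p3, p7, p0) → 10.0134
  f21: (p3, p6, p4) → 49.3054
  f22: (p3, p0, p6) → 113.6204
  f23: (p3, p11, p4) → 17.8574
  f24: (p3, p7, p11) → 9.3557
Σ area = 958.235

Euler characteristic 14−36+24 = 2 ✓


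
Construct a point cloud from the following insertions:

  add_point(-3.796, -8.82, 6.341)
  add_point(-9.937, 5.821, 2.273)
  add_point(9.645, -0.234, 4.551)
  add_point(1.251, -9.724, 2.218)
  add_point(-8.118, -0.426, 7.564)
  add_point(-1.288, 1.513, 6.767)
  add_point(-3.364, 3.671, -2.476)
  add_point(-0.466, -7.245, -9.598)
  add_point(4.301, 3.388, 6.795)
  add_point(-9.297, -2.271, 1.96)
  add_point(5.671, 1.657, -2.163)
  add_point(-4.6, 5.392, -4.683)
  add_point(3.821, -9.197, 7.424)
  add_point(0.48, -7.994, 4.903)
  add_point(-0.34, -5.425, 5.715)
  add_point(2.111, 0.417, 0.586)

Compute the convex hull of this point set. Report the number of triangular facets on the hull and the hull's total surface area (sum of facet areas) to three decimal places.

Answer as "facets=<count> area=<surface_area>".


facets=18 area=854.733

Extreme-point indices: [0, 1, 2, 3, 4, 7, 8, 9, 10, 11, 12] — 11 of 16 on the boundary.

Area of each hull facet:
  f1: (p11, p7, p1) → 54.0362
  f2: (p8, p4, p1) → 54.5054
  f3: (p8, p11, p1) → 62.3996
  f4: (p12, p7, p2) → 95.5226
  f5: (p12, p7, p3) → 14.8170
  f6: (p12, p8, p2) → 37.7380
  f7: (p12, p8, p4) → 77.4064
  f8: (p9, p7, p1) → 57.3188
  f9: (p9, p4, p1) → 23.1028
  f10: (p10, p7, p2) → 44.1409
  f11: (p10, p11, p7) → 69.4729
  f12: (p10, p8, p2) → 26.6503
  f13: (p10, p8, p11) → 51.7284
  f14: (p0, p12, p4) → 32.2854
  f15: (p0, p9, p4) → 27.3106
  f16: (p0, p12, p3) → 18.6461
  f17: (p0, p7, p3) → 35.3831
  f18: (p0, p9, p7) → 72.2682
Σ area = 854.733

Euler: V−E+F = 11−27+18 = 2.


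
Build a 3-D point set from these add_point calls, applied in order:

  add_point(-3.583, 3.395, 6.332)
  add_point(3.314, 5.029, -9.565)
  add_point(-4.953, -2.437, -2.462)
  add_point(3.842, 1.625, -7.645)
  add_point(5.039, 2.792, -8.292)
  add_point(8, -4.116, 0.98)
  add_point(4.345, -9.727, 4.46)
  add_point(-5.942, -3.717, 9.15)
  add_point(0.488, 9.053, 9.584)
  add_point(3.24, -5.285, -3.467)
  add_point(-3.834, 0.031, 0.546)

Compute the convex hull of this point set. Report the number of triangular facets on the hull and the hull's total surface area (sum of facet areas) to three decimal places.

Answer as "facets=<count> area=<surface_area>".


facets=16 area=717.348

Extreme-point indices: [0, 1, 2, 3, 4, 5, 6, 7, 8, 9] — 10 of 11 on the boundary.

Per-facet area ½‖(b−a)×(c−a)‖:
  f1: (p6, p8, p7) → 91.3553
  f2: (p6, p8, p5) → 65.2588
  f3: (p6, p9, p5) → 24.6099
  f4: (p0, p8, p7) → 23.1121
  f5: (p0, p1, p8) → 66.5518
  f6: (p2, p9, p1) → 51.0738
  f7: (p2, p0, p7) → 41.4095
  f8: (p2, p0, p1) → 70.1855
  f9: (p2, p6, p7) → 69.4476
  f10: (p2, p6, p9) → 39.3699
  f11: (p4, p9, p5) → 31.6502
  f12: (p4, p8, p5) → 102.6794
  f13: (p4, p1, p8) → 30.1751
  f14: (p3, p9, p1) → 3.3420
  f15: (p3, p4, p1) → 2.6914
  f16: (p3, p4, p9) → 4.4361
Σ area = 717.348

Euler characteristic 10−24+16 = 2 ✓


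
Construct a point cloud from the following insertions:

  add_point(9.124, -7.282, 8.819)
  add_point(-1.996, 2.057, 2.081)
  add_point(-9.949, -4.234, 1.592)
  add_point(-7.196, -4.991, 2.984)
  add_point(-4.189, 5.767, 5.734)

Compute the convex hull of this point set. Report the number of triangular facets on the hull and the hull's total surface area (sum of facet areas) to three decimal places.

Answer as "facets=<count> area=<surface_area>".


Hull vertices (5/5): indices [0, 1, 2, 3, 4].

Triangle areas on the boundary:
  f1: (p1, p0, p2) → 79.5695
  f2: (p1, p4, p2) → 28.4191
  f3: (p1, p4, p0) → 41.8177
  f4: (p3, p0, p2) → 4.5373
  f5: (p3, p4, p2) → 18.1629
  f6: (p3, p4, p0) → 98.5010
Σ area = 271.007

Euler characteristic 5−9+6 = 2 ✓

facets=6 area=271.007


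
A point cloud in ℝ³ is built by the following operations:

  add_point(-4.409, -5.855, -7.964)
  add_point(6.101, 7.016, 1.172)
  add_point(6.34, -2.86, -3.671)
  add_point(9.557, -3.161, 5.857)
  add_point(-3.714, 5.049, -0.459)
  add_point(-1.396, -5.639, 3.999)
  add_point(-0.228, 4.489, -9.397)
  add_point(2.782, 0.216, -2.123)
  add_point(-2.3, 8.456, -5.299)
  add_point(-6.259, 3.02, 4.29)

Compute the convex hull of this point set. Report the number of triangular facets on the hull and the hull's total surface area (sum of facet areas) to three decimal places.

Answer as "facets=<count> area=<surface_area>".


Extreme-point indices: [0, 1, 2, 3, 5, 6, 8, 9] — 8 of 10 on the boundary.

Facet areas (half cross-product norm):
  f1: (p8, p0, p9) → 80.6333
  f2: (p5, p3, p9) → 54.3405
  f3: (p5, p0, p9) → 61.1171
  f4: (p5, p0, p3) → 64.4486
  f5: (p1, p3, p9) → 78.0611
  f6: (p1, p8, p9) → 59.9347
  f7: (p6, p8, p0) → 31.4532
  f8: (p6, p1, p8) → 32.4256
  f9: (p2, p0, p3) → 47.1868
  f10: (p2, p6, p0) → 57.4866
  f11: (p2, p1, p3) → 51.1241
  f12: (p2, p6, p1) → 58.2527
Σ area = 676.464

Euler characteristic 8−18+12 = 2 ✓

facets=12 area=676.464


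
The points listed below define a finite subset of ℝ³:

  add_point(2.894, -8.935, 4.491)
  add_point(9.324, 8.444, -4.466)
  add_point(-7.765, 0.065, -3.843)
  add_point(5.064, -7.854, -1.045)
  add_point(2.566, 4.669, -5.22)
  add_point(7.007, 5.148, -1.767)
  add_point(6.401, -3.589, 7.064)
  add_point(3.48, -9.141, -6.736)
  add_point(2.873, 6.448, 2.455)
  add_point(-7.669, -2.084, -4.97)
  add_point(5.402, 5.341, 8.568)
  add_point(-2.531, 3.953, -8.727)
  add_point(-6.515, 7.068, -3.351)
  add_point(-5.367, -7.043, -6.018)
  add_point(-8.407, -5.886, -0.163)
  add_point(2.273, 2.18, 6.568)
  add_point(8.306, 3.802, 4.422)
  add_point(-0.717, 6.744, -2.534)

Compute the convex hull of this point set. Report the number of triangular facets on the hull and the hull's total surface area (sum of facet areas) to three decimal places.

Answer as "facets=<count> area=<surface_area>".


14 of the 18 inputs are extreme points: [0, 1, 2, 3, 6, 7, 9, 10, 11, 12, 13, 14, 15, 16].

Facet areas (half cross-product norm):
  f1: (p11, p7, p1) → 96.6961
  f2: (p13, p11, p7) → 53.2026
  f3: (p13, p0, p14) → 41.8480
  f4: (p13, p0, p7) → 50.8191
  f5: (p12, p10, p14) → 112.5666
  f6: (p12, p10, p1) → 103.6304
  f7: (p12, p11, p1) → 49.0848
  f8: (p15, p10, p14) → 4.9791
  f9: (p15, p0, p14) → 69.5919
  f10: (p15, p0, p10) → 20.3425
  f11: (p3, p7, p1) → 51.7985
  f12: (p3, p0, p7) → 12.4843
  f13: (p9, p13, p14) → 16.0785
  f14: (p9, p13, p11) → 23.3669
  f15: (p9, p12, p11) → 30.4736
  f16: (p6, p0, p10) → 20.1771
  f17: (p6, p3, p0) → 20.8216
  f18: (p2, p12, p14) → 14.6326
  f19: (p2, p9, p14) → 7.3747
  f20: (p2, p9, p12) → 3.8768
  f21: (p16, p3, p1) → 66.7590
  f22: (p16, p6, p3) → 36.8545
  f23: (p16, p10, p1) → 21.0746
  f24: (p16, p6, p10) → 21.2126
Σ area = 949.746

Check V−E+F: 14 − 36 + 24 = 2.

facets=24 area=949.746


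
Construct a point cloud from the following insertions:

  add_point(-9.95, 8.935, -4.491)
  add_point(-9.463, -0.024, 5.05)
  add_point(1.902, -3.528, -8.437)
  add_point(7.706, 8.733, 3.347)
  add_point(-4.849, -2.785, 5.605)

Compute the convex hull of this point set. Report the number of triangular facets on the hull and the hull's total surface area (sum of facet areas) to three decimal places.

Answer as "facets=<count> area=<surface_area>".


facets=6 area=579.713

Hull vertices (5/5): indices [0, 1, 2, 3, 4].

Per-facet area ½‖(b−a)×(c−a)‖:
  f1: (p2, p3, p0) → 144.4812
  f2: (p4, p2, p3) → 122.7052
  f3: (p1, p3, p0) → 119.1215
  f4: (p1, p4, p3) → 44.7566
  f5: (p1, p2, p0) → 108.4488
  f6: (p1, p4, p2) → 40.1992
Σ area = 579.713

Euler characteristic 5−9+6 = 2 ✓


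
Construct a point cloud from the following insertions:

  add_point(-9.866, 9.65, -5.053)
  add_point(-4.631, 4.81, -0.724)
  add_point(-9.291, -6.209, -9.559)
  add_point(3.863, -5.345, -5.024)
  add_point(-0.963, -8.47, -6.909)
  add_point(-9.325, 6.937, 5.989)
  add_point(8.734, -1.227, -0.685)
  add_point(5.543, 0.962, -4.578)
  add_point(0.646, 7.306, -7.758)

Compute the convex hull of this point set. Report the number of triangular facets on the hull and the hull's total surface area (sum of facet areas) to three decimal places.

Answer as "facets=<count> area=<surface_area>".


facets=12 area=758.135

8 of the 9 inputs are extreme points: [0, 2, 3, 4, 5, 6, 7, 8].

Per-facet area ½‖(b−a)×(c−a)‖:
  f1: (p5, p2, p0) → 93.8386
  f2: (p8, p2, p0) → 87.3054
  f3: (p8, p5, p0) → 62.5723
  f4: (p8, p5, p6) → 116.1132
  f5: (p4, p8, p2) → 70.6222
  f6: (p4, p5, p6) → 137.3526
  f7: (p4, p5, p2) → 91.7294
  f8: (p3, p4, p6) → 6.9552
  f9: (p3, p4, p8) → 39.2307
  f10: (p7, p8, p6) → 11.0090
  f11: (p7, p3, p6) → 17.6389
  f12: (p7, p3, p8) → 23.7675
Σ area = 758.135

Euler characteristic 8−18+12 = 2 ✓


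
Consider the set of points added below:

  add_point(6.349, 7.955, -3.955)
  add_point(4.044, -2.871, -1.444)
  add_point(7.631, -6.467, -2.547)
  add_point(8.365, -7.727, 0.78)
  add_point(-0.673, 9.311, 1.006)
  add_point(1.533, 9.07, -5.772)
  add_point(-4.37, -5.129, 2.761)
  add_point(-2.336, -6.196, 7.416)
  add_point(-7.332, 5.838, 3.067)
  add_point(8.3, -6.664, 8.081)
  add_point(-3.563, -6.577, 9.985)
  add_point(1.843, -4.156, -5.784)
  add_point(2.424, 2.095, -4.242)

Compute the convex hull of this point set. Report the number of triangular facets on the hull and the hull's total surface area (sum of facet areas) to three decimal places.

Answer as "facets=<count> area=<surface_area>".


facets=16 area=789.004

Hull vertices (10/13): indices [0, 2, 3, 4, 5, 6, 8, 9, 10, 11].

Triangle areas on the boundary:
  f1: (p5, p4, p8) → 24.0366
  f2: (p5, p11, p8) → 83.1653
  f3: (p10, p9, p3) → 43.7064
  f4: (p10, p4, p8) → 54.9337
  f5: (p10, p9, p4) → 108.1508
  f6: (p2, p11, p3) → 9.0735
  f7: (p0, p9, p4) → 81.8049
  f8: (p0, p5, p4) → 18.7678
  f9: (p0, p9, p3) → 60.2368
  f10: (p0, p2, p3) → 23.5907
  f11: (p0, p5, p11) → 33.8817
  f12: (p0, p2, p11) → 45.7830
  f13: (p6, p11, p8) → 60.0622
  f14: (p6, p10, p8) → 41.3412
  f15: (p6, p11, p3) → 51.7468
  f16: (p6, p10, p3) → 48.7225
Σ area = 789.004

Euler characteristic 10−24+16 = 2 ✓


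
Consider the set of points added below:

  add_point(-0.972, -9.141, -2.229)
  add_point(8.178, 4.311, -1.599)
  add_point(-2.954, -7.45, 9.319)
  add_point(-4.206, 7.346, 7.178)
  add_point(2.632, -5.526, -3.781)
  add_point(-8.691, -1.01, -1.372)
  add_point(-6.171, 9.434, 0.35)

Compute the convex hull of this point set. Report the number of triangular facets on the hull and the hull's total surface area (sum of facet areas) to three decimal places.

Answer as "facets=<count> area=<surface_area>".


Extreme-point indices: [0, 1, 2, 3, 4, 5, 6] — 7 of 7 on the boundary.

Area of each hull facet:
  f1: (p2, p0, p5) → 63.6431
  f2: (p3, p2, p5) → 81.7817
  f3: (p3, p2, p1) → 114.2341
  f4: (p4, p0, p5) → 29.9953
  f5: (p4, p2, p1) → 81.9518
  f6: (p4, p2, p0) → 30.1252
  f7: (p6, p3, p5) → 40.2088
  f8: (p6, p3, p1) → 55.4185
  f9: (p6, p4, p5) → 66.6369
  f10: (p6, p4, p1) → 87.4494
Σ area = 651.445

Check V−E+F: 7 − 15 + 10 = 2.

facets=10 area=651.445


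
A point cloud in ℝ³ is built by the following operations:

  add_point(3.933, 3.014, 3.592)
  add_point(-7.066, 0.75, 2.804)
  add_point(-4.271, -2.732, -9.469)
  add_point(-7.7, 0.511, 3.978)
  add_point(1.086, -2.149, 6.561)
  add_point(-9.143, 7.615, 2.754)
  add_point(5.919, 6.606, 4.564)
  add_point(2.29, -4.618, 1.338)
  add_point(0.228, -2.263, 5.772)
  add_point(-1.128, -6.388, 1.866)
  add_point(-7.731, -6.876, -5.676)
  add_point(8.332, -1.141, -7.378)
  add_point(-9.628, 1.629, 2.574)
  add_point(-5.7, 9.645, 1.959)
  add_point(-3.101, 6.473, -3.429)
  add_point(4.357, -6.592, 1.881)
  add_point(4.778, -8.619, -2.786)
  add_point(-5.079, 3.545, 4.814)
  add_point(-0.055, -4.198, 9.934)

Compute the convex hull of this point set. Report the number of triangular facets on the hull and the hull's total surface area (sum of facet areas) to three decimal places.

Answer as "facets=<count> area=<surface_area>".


facets=20 area=911.672

12 of the 19 inputs are extreme points: [2, 5, 6, 9, 10, 11, 12, 13, 14, 15, 16, 18].

Triangle areas on the boundary:
  f1: (p6, p18, p13) → 81.9495
  f2: (p5, p18, p12) → 37.5951
  f3: (p5, p18, p13) → 33.6997
  f4: (p14, p2, p11) → 68.1011
  f5: (p14, p6, p11) → 78.5780
  f6: (p14, p6, p13) → 39.5544
  f7: (p14, p5, p13) → 13.3721
  f8: (p14, p5, p2) → 43.7533
  f9: (p16, p2, p11) → 56.2124
  f10: (p15, p6, p11) → 72.9451
  f11: (p15, p16, p11) → 23.8549
  f12: (p15, p6, p18) → 60.0175
  f13: (p15, p16, p18) → 9.8152
  f14: (p10, p18, p12) → 80.3688
  f15: (p10, p16, p2) → 40.8581
  f16: (p10, p5, p12) → 25.2412
  f17: (p10, p5, p2) → 54.2762
  f18: (p9, p16, p18) → 27.6906
  f19: (p9, p10, p18) → 24.4630
  f20: (p9, p10, p16) → 39.3262
Σ area = 911.672

Euler: V−E+F = 12−30+20 = 2.


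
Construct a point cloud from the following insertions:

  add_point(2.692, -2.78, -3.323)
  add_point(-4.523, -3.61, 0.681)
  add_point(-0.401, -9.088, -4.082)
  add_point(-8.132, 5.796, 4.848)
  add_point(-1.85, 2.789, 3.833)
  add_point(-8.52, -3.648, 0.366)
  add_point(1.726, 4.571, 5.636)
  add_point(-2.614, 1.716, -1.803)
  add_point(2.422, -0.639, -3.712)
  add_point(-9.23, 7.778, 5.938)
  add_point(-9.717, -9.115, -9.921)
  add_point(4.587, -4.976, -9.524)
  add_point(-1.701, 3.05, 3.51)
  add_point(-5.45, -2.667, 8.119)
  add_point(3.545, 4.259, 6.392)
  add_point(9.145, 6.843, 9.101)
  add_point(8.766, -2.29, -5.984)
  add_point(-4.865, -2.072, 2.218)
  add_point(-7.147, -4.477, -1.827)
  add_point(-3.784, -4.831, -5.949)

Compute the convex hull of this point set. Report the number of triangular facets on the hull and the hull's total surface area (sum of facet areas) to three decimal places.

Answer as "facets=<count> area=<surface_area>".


facets=14 area=992.415

Points on the hull: [2, 5, 7, 9, 10, 11, 13, 15, 16] (9 of 20).

Area of each hull facet:
  f1: (p13, p9, p15) → 96.4927
  f2: (p5, p9, p10) → 44.9611
  f3: (p5, p13, p10) → 21.1180
  f4: (p5, p13, p9) → 46.6367
  f5: (p7, p9, p10) → 80.8909
  f6: (p7, p11, p10) → 85.8087
  f7: (p2, p13, p15) → 128.0898
  f8: (p2, p13, p10) → 79.7908
  f9: (p2, p11, p10) → 45.8595
  f10: (p16, p2, p15) → 100.3588
  f11: (p16, p2, p11) → 24.9879
  f12: (p16, p7, p11) → 37.3586
  f13: (p16, p9, p15) → 163.0184
  f14: (p16, p7, p9) → 37.0429
Σ area = 992.415

Euler: V−E+F = 9−21+14 = 2.


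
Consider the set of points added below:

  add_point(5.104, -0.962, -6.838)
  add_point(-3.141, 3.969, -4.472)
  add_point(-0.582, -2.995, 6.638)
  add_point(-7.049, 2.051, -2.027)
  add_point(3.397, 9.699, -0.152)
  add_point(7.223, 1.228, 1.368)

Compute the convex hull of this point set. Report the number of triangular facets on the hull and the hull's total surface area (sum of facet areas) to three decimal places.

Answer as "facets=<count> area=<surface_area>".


facets=8 area=372.013

6 of the 6 inputs are extreme points: [0, 1, 2, 3, 4, 5].

Facet areas (half cross-product norm):
  f1: (p0, p4, p5) → 41.2098
  f2: (p2, p4, p3) → 74.6973
  f3: (p2, p4, p5) → 48.1031
  f4: (p2, p0, p3) → 75.6622
  f5: (p2, p0, p5) → 44.3216
  f6: (p1, p4, p3) → 20.4602
  f7: (p1, p0, p3) → 20.1579
  f8: (p1, p0, p4) → 47.4009
Σ area = 372.013

Euler: V−E+F = 6−12+8 = 2.


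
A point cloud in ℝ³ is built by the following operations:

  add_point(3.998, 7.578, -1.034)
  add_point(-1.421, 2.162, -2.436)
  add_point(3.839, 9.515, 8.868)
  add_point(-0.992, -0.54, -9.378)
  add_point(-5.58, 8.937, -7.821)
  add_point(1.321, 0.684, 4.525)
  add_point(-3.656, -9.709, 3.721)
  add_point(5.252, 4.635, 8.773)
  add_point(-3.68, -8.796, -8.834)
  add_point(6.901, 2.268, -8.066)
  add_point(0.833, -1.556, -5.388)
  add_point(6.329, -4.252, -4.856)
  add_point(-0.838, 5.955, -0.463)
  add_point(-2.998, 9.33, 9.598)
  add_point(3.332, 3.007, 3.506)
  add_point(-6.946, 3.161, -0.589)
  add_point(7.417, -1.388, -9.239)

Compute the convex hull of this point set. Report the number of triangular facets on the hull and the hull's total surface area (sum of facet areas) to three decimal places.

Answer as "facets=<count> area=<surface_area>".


facets=20 area=1037.209

Extreme-point indices: [0, 2, 3, 4, 6, 7, 8, 9, 11, 13, 15, 16] — 12 of 17 on the boundary.

Area of each hull facet:
  f1: (p8, p6, p15) → 81.4827
  f2: (p13, p6, p15) → 86.8852
  f3: (p7, p13, p6) → 83.9592
  f4: (p7, p13, p2) → 16.9091
  f5: (p4, p8, p15) → 69.5941
  f6: (p4, p13, p15) → 56.3759
  f7: (p4, p0, p2) → 50.6081
  f8: (p4, p13, p2) → 60.5248
  f9: (p9, p0, p2) → 23.9994
  f10: (p9, p7, p16) → 29.6843
  f11: (p9, p7, p2) → 42.7099
  f12: (p9, p4, p16) → 22.5753
  f13: (p9, p4, p0) → 54.4483
  f14: (p11, p7, p16) → 39.8325
  f15: (p11, p7, p6) → 109.2266
  f16: (p11, p8, p16) → 31.0886
  f17: (p11, p8, p6) → 69.8838
  f18: (p3, p8, p16) → 35.9390
  f19: (p3, p4, p16) → 38.5401
  f20: (p3, p4, p8) → 32.9423
Σ area = 1037.209

Euler characteristic 12−30+20 = 2 ✓


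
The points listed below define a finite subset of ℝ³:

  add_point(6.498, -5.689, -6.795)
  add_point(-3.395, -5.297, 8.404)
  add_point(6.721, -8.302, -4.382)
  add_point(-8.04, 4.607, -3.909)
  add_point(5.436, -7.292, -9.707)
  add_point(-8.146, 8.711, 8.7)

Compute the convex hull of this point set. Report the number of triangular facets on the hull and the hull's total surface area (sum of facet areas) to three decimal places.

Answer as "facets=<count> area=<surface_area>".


facets=8 area=585.926

Points on the hull: [0, 1, 2, 3, 4, 5] (6 of 6).

Triangle areas on the boundary:
  f1: (p0, p2, p5) → 45.8092
  f2: (p0, p4, p2) → 6.0249
  f3: (p1, p2, p5) → 113.2855
  f4: (p1, p4, p2) → 38.1388
  f5: (p3, p1, p5) → 93.1112
  f6: (p3, p1, p4) → 145.6880
  f7: (p3, p0, p5) → 112.7386
  f8: (p3, p0, p4) → 31.1301
Σ area = 585.926

Check V−E+F: 6 − 12 + 8 = 2.


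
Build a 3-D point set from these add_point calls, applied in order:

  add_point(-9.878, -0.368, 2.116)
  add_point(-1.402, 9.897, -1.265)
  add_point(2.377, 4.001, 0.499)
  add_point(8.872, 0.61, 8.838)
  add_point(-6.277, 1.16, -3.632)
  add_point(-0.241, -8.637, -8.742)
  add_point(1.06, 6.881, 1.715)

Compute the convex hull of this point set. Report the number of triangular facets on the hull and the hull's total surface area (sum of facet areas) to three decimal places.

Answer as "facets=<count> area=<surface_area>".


Points on the hull: [0, 1, 2, 3, 4, 5, 6] (7 of 7).

Area of each hull facet:
  f1: (p5, p3, p0) → 158.9755
  f2: (p4, p1, p0) → 34.6792
  f3: (p4, p5, p0) → 39.8668
  f4: (p4, p5, p1) → 54.9921
  f5: (p6, p3, p0) → 78.5196
  f6: (p6, p1, p0) → 32.1245
  f7: (p6, p1, p3) → 5.1662
  f8: (p2, p1, p3) → 27.0019
  f9: (p2, p5, p3) → 84.3000
  f10: (p2, p5, p1) → 51.9779
Σ area = 567.604

Euler characteristic 7−15+10 = 2 ✓

facets=10 area=567.604


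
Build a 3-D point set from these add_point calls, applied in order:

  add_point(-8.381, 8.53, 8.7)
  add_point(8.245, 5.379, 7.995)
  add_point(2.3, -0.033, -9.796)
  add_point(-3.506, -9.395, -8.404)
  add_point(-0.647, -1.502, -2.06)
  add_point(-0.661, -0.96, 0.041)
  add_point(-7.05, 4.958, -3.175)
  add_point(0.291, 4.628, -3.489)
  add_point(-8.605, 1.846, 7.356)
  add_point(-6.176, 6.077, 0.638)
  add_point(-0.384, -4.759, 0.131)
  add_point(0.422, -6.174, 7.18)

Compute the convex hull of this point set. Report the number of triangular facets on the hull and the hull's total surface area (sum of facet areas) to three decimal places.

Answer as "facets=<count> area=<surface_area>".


facets=14 area=867.469

9 of the 12 inputs are extreme points: [0, 1, 2, 3, 6, 7, 8, 9, 11].

Per-facet area ½‖(b−a)×(c−a)‖:
  f1: (p2, p3, p1) → 104.0955
  f2: (p11, p3, p8) → 98.9119
  f3: (p11, p3, p1) → 107.2109
  f4: (p0, p11, p8) → 32.0190
  f5: (p0, p11, p1) → 108.8194
  f6: (p7, p2, p1) → 48.0437
  f7: (p7, p0, p1) → 101.6237
  f8: (p6, p7, p2) → 28.3366
  f9: (p6, p2, p3) → 68.8721
  f10: (p6, p3, p8) → 86.5953
  f11: (p6, p0, p8) → 37.6655
  f12: (p9, p7, p0) → 22.4449
  f13: (p9, p6, p0) → 8.0653
  f14: (p9, p6, p7) → 14.7654
Σ area = 867.469

Euler characteristic 9−21+14 = 2 ✓


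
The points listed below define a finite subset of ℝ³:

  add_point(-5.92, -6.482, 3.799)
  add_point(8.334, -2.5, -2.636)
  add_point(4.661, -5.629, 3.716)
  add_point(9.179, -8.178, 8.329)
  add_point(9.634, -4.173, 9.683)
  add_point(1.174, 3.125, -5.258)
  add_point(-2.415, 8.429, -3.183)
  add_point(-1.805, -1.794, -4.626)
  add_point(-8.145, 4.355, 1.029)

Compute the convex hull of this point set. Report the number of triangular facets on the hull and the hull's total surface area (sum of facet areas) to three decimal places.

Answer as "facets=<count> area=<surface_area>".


8 of the 9 inputs are extreme points: [0, 1, 3, 4, 5, 6, 7, 8].

Per-facet area ½‖(b−a)×(c−a)‖:
  f1: (p6, p4, p8) → 86.9006
  f2: (p0, p4, p8) → 94.8584
  f3: (p1, p6, p4) → 93.8636
  f4: (p1, p5, p6) → 19.7460
  f5: (p3, p0, p4) → 33.5649
  f6: (p3, p1, p4) → 26.0444
  f7: (p3, p1, p0) → 91.2614
  f8: (p7, p1, p5) → 27.1158
  f9: (p7, p1, p0) → 53.1933
  f10: (p7, p0, p8) → 50.1742
  f11: (p7, p6, p8) → 39.2304
  f12: (p7, p5, p6) → 18.1548
Σ area = 634.108

Euler: V−E+F = 8−18+12 = 2.

facets=12 area=634.108


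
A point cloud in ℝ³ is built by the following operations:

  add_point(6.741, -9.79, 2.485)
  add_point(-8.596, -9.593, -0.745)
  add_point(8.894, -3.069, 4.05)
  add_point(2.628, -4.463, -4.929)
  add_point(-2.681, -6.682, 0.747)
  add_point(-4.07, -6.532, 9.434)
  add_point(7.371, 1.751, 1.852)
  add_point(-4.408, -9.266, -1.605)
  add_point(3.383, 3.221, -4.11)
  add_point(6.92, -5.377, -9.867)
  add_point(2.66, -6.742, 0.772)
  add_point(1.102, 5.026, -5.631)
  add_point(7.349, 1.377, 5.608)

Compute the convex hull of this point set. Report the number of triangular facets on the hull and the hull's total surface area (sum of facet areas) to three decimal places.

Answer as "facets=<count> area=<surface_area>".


facets=16 area=736.626

10 of the 13 inputs are extreme points: [0, 1, 2, 5, 6, 7, 8, 9, 11, 12].

Triangle areas on the boundary:
  f1: (p9, p11, p1) → 108.9130
  f2: (p5, p11, p1) → 103.3791
  f3: (p0, p9, p2) → 47.1100
  f4: (p0, p5, p1) → 74.9185
  f5: (p0, p5, p2) → 47.6852
  f6: (p8, p9, p11) → 16.3435
  f7: (p12, p5, p2) → 35.2457
  f8: (p12, p5, p11) → 96.2883
  f9: (p7, p9, p1) → 13.9349
  f10: (p7, p0, p1) → 13.6812
  f11: (p7, p0, p9) → 73.7069
  f12: (p6, p8, p11) → 6.0047
  f13: (p6, p12, p11) → 12.8291
  f14: (p6, p8, p9) → 39.8537
  f15: (p6, p9, p2) → 37.6164
  f16: (p6, p12, p2) → 9.1159
Σ area = 736.626

Check V−E+F: 10 − 24 + 16 = 2.


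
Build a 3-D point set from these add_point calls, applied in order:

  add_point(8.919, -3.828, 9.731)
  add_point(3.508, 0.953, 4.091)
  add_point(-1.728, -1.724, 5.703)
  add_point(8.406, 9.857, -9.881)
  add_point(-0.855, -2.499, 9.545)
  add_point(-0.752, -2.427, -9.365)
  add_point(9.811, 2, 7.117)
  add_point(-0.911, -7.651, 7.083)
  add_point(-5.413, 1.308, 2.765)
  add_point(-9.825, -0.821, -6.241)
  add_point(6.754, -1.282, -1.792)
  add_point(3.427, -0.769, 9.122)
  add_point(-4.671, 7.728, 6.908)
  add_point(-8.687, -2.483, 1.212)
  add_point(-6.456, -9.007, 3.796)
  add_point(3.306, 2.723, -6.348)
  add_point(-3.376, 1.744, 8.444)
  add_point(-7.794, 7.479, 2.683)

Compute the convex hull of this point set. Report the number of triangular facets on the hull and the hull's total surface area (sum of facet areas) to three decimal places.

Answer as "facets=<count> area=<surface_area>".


facets=24 area=1139.417

14 of the 18 inputs are extreme points: [0, 3, 4, 5, 6, 7, 9, 10, 11, 12, 13, 14, 16, 17].

Per-facet area ½‖(b−a)×(c−a)‖:
  f1: (p12, p3, p6) → 142.1231
  f2: (p5, p14, p9) → 64.8088
  f3: (p5, p3, p9) → 67.1304
  f4: (p13, p14, p9) → 23.2712
  f5: (p17, p3, p9) → 123.9801
  f6: (p17, p12, p3) → 54.2692
  f7: (p17, p13, p9) → 38.9576
  f8: (p17, p13, p12) → 25.9597
  f9: (p10, p5, p3) → 72.1183
  f10: (p7, p4, p14) → 17.1612
  f11: (p7, p5, p14) → 51.9584
  f12: (p7, p10, p5) → 71.5437
  f13: (p16, p4, p14) → 25.8796
  f14: (p16, p4, p12) → 4.9492
  f15: (p16, p13, p14) → 36.4859
  f16: (p16, p13, p12) → 31.0900
  f17: (p0, p3, p6) → 41.0854
  f18: (p0, p10, p3) → 58.6306
  f19: (p0, p7, p10) → 61.7529
  f20: (p0, p7, p4) → 28.0163
  f21: (p0, p12, p6) → 49.1135
  f22: (p11, p4, p12) → 26.0103
  f23: (p11, p0, p12) → 11.5556
  f24: (p11, p0, p4) → 11.5664
Σ area = 1139.417

Check V−E+F: 14 − 36 + 24 = 2.


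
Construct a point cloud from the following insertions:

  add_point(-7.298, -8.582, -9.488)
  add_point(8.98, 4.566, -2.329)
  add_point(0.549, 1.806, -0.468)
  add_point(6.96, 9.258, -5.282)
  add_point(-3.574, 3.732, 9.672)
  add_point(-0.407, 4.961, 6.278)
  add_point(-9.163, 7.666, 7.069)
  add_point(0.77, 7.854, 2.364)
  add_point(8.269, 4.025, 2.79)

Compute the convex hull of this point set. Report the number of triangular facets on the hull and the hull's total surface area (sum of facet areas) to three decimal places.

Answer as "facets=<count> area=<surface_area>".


Extreme-point indices: [0, 1, 3, 4, 6, 7, 8] — 7 of 9 on the boundary.

Area of each hull facet:
  f1: (p4, p0, p6) → 83.6568
  f2: (p3, p0, p6) → 212.8562
  f3: (p3, p0, p1) → 65.1330
  f4: (p8, p3, p1) → 13.0102
  f5: (p8, p0, p1) → 56.7542
  f6: (p8, p4, p0) → 152.3910
  f7: (p7, p3, p6) → 24.4057
  f8: (p7, p8, p3) → 37.3867
  f9: (p7, p4, p6) → 34.1128
  f10: (p7, p8, p4) → 39.2360
Σ area = 718.943

Euler: V−E+F = 7−15+10 = 2.

facets=10 area=718.943


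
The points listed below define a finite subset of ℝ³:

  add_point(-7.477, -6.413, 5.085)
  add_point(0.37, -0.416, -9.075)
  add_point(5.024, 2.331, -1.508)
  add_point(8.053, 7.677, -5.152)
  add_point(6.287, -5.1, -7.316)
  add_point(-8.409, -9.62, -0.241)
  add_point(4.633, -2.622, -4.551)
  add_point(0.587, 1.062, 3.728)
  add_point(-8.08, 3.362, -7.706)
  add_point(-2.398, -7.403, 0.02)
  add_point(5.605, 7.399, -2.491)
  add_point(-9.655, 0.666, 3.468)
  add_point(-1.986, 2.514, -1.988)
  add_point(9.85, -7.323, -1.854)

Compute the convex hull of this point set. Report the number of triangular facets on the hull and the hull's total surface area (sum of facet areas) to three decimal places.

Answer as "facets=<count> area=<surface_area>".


facets=16 area=840.037

Extreme-point indices: [0, 1, 3, 4, 5, 7, 8, 10, 11, 13] — 10 of 14 on the boundary.

Triangle areas on the boundary:
  f1: (p8, p1, p3) → 53.4088
  f2: (p8, p5, p11) → 63.3575
  f3: (p8, p5, p1) → 67.7199
  f4: (p4, p5, p13) → 58.2768
  f5: (p4, p5, p1) → 59.9067
  f6: (p4, p3, p13) → 44.7605
  f7: (p4, p1, p3) → 45.2556
  f8: (p10, p3, p13) → 27.7102
  f9: (p10, p7, p13) → 68.3581
  f10: (p10, p7, p11) → 45.2778
  f11: (p10, p8, p11) → 87.1726
  f12: (p10, p8, p3) → 25.5170
  f13: (p0, p5, p13) → 57.5271
  f14: (p0, p7, p13) → 75.1708
  f15: (p0, p5, p11) → 23.0531
  f16: (p0, p7, p11) → 37.5650
Σ area = 840.037

Check V−E+F: 10 − 24 + 16 = 2.


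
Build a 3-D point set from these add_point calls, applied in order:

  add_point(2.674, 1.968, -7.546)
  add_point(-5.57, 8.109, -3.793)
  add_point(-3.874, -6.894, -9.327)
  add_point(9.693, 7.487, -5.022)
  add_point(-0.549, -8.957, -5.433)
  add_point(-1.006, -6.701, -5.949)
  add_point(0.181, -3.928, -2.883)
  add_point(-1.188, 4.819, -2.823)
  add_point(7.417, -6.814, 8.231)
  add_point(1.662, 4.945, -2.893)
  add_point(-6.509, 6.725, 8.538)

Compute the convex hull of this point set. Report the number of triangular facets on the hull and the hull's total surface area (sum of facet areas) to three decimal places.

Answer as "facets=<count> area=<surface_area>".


7 of the 11 inputs are extreme points: [0, 1, 2, 3, 4, 8, 10].

Facet areas (half cross-product norm):
  f1: (p1, p3, p10) → 94.2712
  f2: (p8, p3, p10) → 173.5531
  f3: (p8, p4, p10) → 150.0715
  f4: (p8, p4, p3) → 142.0044
  f5: (p2, p4, p10) → 60.2503
  f6: (p2, p1, p10) → 96.9992
  f7: (p2, p4, p3) → 53.4777
  f8: (p0, p1, p3) → 50.2511
  f9: (p0, p2, p3) → 14.6010
  f10: (p0, p2, p1) → 60.9701
Σ area = 896.450

Euler characteristic 7−15+10 = 2 ✓

facets=10 area=896.450


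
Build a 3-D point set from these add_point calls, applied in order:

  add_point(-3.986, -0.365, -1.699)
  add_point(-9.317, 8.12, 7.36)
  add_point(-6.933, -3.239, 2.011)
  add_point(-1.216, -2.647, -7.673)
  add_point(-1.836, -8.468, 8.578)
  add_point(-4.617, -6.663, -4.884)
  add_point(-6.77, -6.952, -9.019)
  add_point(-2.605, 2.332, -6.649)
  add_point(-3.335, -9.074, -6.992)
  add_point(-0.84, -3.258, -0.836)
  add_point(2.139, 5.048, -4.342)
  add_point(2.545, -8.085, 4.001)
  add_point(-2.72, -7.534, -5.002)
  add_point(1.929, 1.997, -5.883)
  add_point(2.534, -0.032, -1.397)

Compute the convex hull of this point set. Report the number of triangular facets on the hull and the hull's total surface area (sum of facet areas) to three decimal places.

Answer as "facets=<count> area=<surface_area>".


Points on the hull: [1, 2, 3, 4, 6, 7, 8, 10, 11, 13, 14] (11 of 15).

Triangle areas on the boundary:
  f1: (p4, p11, p1) → 56.9340
  f2: (p2, p6, p1) → 54.3383
  f3: (p2, p4, p1) → 60.0532
  f4: (p2, p4, p6) → 50.8491
  f5: (p7, p6, p1) → 81.4216
  f6: (p7, p10, p1) → 48.5077
  f7: (p8, p4, p11) → 37.8042
  f8: (p8, p4, p6) → 30.6049
  f9: (p14, p11, p1) → 81.1042
  f10: (p14, p10, p1) → 48.5023
  f11: (p3, p8, p6) → 14.8687
  f12: (p3, p7, p6) → 17.2739
  f13: (p13, p7, p10) → 7.8747
  f14: (p13, p3, p7) → 11.6047
  f15: (p13, p14, p10) → 8.4831
  f16: (p13, p14, p11) → 12.9186
  f17: (p13, p8, p11) → 72.0579
  f18: (p13, p3, p8) → 9.4594
Σ area = 704.660

Check V−E+F: 11 − 27 + 18 = 2.

facets=18 area=704.660


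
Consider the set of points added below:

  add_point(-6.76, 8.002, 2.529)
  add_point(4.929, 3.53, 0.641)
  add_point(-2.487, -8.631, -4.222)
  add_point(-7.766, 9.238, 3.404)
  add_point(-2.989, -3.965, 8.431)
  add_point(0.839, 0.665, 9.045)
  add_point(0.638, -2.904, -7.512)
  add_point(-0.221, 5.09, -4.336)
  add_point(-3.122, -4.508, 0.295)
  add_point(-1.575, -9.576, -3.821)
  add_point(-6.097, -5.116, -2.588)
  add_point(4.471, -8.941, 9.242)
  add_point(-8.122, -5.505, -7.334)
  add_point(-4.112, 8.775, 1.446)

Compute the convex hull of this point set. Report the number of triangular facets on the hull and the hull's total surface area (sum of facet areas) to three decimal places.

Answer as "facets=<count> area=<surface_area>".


10 of the 14 inputs are extreme points: [1, 3, 4, 5, 6, 7, 9, 11, 12, 13].

Per-facet area ½‖(b−a)×(c−a)‖:
  f1: (p7, p3, p12) → 78.3615
  f2: (p4, p3, p12) → 116.9424
  f3: (p4, p9, p12) → 57.1363
  f4: (p4, p9, p11) → 59.3082
  f5: (p5, p11, p1) → 49.6925
  f6: (p5, p4, p3) → 40.4045
  f7: (p5, p4, p11) → 27.0195
  f8: (p13, p7, p1) → 28.8540
  f9: (p13, p7, p3) → 9.2076
  f10: (p13, p5, p1) → 49.1874
  f11: (p13, p5, p3) → 25.1354
  f12: (p6, p7, p1) → 31.6771
  f13: (p6, p11, p1) → 84.9446
  f14: (p6, p9, p11) → 55.1136
  f15: (p6, p7, p12) → 38.9907
  f16: (p6, p9, p12) → 31.0934
Σ area = 783.069

Euler: V−E+F = 10−24+16 = 2.

facets=16 area=783.069


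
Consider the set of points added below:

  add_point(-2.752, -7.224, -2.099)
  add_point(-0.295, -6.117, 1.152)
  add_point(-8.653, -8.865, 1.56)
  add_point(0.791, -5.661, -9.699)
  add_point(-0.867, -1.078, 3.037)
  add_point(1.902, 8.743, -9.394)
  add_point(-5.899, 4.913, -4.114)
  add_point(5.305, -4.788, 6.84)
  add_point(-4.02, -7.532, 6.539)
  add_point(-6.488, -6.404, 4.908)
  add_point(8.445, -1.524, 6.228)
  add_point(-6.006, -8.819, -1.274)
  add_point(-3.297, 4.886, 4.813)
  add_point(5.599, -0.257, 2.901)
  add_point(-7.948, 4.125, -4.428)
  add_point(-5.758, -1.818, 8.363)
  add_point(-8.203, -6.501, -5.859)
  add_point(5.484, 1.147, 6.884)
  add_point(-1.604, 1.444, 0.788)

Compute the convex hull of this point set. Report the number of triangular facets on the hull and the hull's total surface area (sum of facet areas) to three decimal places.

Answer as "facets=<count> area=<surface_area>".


Hull vertices (12/19): indices [2, 3, 5, 7, 8, 10, 11, 12, 14, 15, 16, 17].

Area of each hull facet:
  f1: (p3, p5, p10) → 125.9475
  f2: (p7, p3, p10) → 39.0753
  f3: (p16, p3, p5) → 70.1410
  f4: (p17, p5, p10) → 35.6046
  f5: (p17, p12, p5) → 76.2298
  f6: (p17, p7, p10) → 9.2220
  f7: (p11, p7, p3) → 81.0149
  f8: (p11, p16, p2) → 10.2044
  f9: (p11, p16, p3) → 27.4226
  f10: (p8, p11, p2) → 13.4092
  f11: (p8, p11, p7) → 37.7736
  f12: (p14, p12, p5) → 62.0021
  f13: (p14, p16, p5) → 60.1488
  f14: (p14, p16, p2) → 41.1812
  f15: (p15, p17, p7) → 33.3958
  f16: (p15, p8, p7) → 30.3653
  f17: (p15, p17, p12) → 38.5658
  f18: (p15, p14, p12) → 40.5579
  f19: (p15, p8, p2) → 21.2036
  f20: (p15, p14, p2) → 68.1967
Σ area = 921.662

Euler: V−E+F = 12−30+20 = 2.

facets=20 area=921.662


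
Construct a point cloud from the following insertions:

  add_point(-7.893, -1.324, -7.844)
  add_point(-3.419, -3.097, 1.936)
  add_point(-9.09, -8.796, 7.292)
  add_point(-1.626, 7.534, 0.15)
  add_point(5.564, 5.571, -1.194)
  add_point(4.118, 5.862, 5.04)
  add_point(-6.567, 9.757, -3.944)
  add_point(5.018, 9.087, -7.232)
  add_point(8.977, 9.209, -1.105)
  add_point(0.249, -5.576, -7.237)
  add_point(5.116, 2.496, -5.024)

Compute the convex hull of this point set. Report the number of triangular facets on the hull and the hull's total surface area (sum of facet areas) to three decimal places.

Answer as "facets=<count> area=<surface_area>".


8 of the 11 inputs are extreme points: [0, 2, 5, 6, 7, 8, 9, 10].

Triangle areas on the boundary:
  f1: (p0, p6, p2) → 99.2197
  f2: (p9, p0, p2) → 76.3088
  f3: (p5, p6, p2) → 140.3297
  f4: (p5, p6, p8) → 61.1917
  f5: (p5, p9, p2) → 141.7906
  f6: (p5, p9, p8) → 72.7710
  f7: (p7, p6, p8) → 42.0892
  f8: (p7, p0, p6) → 71.2510
  f9: (p7, p9, p0) → 69.9889
  f10: (p10, p9, p8) → 9.9329
  f11: (p10, p7, p8) → 24.4970
  f12: (p10, p7, p9) → 23.6728
Σ area = 833.043

Euler: V−E+F = 8−18+12 = 2.

facets=12 area=833.043
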